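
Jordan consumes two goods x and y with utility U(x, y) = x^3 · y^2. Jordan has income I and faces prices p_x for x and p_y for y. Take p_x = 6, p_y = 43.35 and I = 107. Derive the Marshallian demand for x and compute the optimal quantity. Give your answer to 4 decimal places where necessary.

Tangency: MRS = (3/2)·y/x = p_x/p_y.
Rearranging, p_y·y = (2/3)·p_x·x. Substituting into the budget gives p_x·x·(1 + (2/3)) = I.
Demand: x*(p_x,p_y,I) = 0.6·I/p_x and y* = 0.4·I/p_y.
At p_x=6, p_y=43.35, I=107: x* = 0.6·107/6 = 10.7.

x* = 10.7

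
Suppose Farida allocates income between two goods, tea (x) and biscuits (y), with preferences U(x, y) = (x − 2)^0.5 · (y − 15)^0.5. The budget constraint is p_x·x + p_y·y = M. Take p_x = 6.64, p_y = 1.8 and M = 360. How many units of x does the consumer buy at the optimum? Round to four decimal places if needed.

x* = 26.0753

MRS = (y−15)/(x−2). Tangency with p_x/p_y gives y−15 = (p_x/p_y)·(x−2).
Substituting into the budget: x* = 2 + 0.5·(M − 2·p_x − 15·p_y)/p_x, and y* = 15 + 0.5·(…)/p_y.
Discretionary income = 360 − 2·6.64 − 15·1.8 = 319.72; x* = 2 + 0.5·319.72/6.64 = 26.0753.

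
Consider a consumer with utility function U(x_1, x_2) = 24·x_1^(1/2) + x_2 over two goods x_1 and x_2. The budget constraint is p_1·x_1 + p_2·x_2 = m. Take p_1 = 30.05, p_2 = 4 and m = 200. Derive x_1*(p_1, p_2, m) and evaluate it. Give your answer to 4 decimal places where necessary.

Solve: √x_1 = 12·p_2/p_1, so x_1*(p_1,p_2) = (12·p_2/p_1)², and x_2* = (m − p_1·x_1*)/p_2.
Plugging in: x_1* = (12·4/30.05)² = 2.5515.

x_1* = 2.5515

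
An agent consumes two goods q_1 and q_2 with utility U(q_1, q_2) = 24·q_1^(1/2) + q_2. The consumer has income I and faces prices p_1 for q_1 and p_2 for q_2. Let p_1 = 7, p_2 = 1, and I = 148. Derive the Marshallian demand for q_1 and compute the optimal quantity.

q_1* = 2.9388

MU_q_1 = 12/√q_1, MU_q_2 = 1. Tangency: 12/√q_1 = p_1/p_2.
Thus q_1* = (12·p_2/p_1)² — independent of I — with the rest of income spent on q_2.
Plugging in: q_1* = (12·1/7)² = 2.9388.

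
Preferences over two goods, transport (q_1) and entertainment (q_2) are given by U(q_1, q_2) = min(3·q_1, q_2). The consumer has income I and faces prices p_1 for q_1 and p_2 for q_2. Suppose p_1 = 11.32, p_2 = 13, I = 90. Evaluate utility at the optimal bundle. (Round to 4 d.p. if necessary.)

With perfect complements, no substitution: consume in ratio q_1:q_2 = 1:3.
Budget: p_1·q_1 + p_2·3·q_1 = I, so (p_1 + 3·p_2)·q_1 = I.
Demand: q_1*(p_1,p_2,I) = I/(p_1 + 3·p_2), q_2* = 3·I/(p_1 + 3·p_2).
Here 11.32 + 3·13 = 50.32, giving q_1* = 1.7886 and q_2* = 5.3657.
Utility at the optimum: U(1.7886, 5.3657) = 5.3657.

V = 5.3657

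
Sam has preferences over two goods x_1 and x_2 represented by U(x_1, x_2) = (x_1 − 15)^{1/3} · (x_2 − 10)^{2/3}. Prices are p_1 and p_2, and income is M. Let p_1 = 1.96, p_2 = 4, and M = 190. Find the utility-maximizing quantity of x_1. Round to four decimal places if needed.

x_1* = 35.5102

This is Cobb-Douglas in (x_1−15, x_2−10): tangency gives 1/3·p_2·(x_2−10) = 2/3·p_1·(x_1−15).
Substituting into the budget: x_1* = 15 + 1/3·(M − 15·p_1 − 10·p_2)/p_1, and x_2* = 10 + 2/3·(…)/p_2.
Discretionary income = 190 − 15·1.96 − 10·4 = 120.6; x_1* = 15 + 1/3·120.6/1.96 = 35.5102.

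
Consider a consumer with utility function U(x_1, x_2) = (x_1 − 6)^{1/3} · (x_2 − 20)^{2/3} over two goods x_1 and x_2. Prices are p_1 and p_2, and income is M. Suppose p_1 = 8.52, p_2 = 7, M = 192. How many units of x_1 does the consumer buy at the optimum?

This is Cobb-Douglas in (x_1−6, x_2−20): tangency gives 1/3·p_2·(x_2−20) = 2/3·p_1·(x_1−6).
After buying the subsistence bundle (6, 20), a share 1/3 of the remaining income goes to x_1: x_1* = 6 + 1/3·(M − 6p_1 − 20p_2)/p_1.
Discretionary income = 192 − 6·8.52 − 20·7 = 0.88; x_1* = 6 + 1/3·0.88/8.52 = 6.0344.

x_1* = 6.0344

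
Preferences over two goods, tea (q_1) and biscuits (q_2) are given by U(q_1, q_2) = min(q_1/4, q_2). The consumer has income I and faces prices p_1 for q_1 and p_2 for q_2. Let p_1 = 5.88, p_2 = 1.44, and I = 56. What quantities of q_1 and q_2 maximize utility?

q_1* = 8.9744, q_2* = 2.2436

Leontief preferences: the optimum is at the kink where q_1/4 = q_2/1, i.e. q_2 = (1/4)·q_1.
Budget: p_1·q_1 + p_2·(1/4)·q_1 = I, so (4·p_1 + p_2)·q_1 = 4·I.
Demand: q_1*(p_1,p_2,I) = 4·I/(4·p_1 + p_2), q_2* = I/(4·p_1 + p_2).
Here 4·5.88 + 1.44 = 24.96, giving q_1* = 8.9744 and q_2* = 2.2436.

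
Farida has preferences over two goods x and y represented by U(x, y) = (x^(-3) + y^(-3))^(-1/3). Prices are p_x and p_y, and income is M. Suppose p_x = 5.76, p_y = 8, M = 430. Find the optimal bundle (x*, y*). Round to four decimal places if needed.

x* = 32.7513, y* = 30.1691

MU_x ∝ x^(-4), MU_y ∝ y^(-4), so MRS = (y/x)^(4) = p_x/p_y.
Solve for the ratio: y/x = [p_x/p_y]^(0.25).
Substitute y = (y/x)·x into the budget: x* = M/(p_x + p_y·(y/x)).
Numerically y/x = 0.921156, so x* = 430/(5.76 + 8·0.921156) = 32.7513 and y* = 0.921156·32.7513 = 30.1691.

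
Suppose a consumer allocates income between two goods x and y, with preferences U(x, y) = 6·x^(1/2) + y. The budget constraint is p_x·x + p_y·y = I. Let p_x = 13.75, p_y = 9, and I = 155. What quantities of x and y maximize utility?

x* = 3.8559, y* = 11.3313

Plugging in: x* = (3·9/13.75)² = 3.8559, y* = 11.3313.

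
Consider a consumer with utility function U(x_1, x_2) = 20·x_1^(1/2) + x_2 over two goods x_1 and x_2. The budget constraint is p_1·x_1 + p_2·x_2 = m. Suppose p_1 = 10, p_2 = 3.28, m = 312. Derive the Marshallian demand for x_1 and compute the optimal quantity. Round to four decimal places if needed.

Utility is quasi-linear in x_2; the FOC for x_1 is 10/√x_1 = p_1/p_2.
Thus x_1* = (10·p_2/p_1)² — independent of m — with the rest of income spent on x_2.
Plugging in: x_1* = (10·3.28/10)² = 10.7584.

x_1* = 10.7584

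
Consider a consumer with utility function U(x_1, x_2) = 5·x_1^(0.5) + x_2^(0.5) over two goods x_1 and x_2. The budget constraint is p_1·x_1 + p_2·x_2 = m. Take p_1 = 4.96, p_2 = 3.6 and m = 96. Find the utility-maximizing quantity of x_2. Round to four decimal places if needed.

From the CES first-order condition, 5·(x_2/x_1)^(0.5) = p_1/p_2.
Solve for the ratio: x_2/x_1 = [(1/5)·p_1/p_2]^(2).
With the ratio pinned down, the budget gives x_1* = m/(p_1 + p_2·(x_2/x_1)) and x_2* = (x_2/x_1)·x_1*.
Numerically x_2/x_1 = 0.075931, so x_1* = 96/(4.96 + 3.6·0.075931) = 18.3439 and x_2* = 0.075931·18.3439 = 1.3929.

x_2* = 1.3929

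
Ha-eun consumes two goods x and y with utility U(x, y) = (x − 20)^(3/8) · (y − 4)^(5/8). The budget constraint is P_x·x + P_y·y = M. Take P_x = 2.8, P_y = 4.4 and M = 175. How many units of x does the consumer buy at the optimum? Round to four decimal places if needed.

After buying the subsistence bundle (20, 4), a share 0.375 of the remaining income goes to x: x* = 20 + 0.375·(M − 20P_x − 4P_y)/P_x.
Discretionary income = 175 − 20·2.8 − 4·4.4 = 101.4; x* = 20 + 0.375·101.4/2.8 = 33.5804.

x* = 33.5804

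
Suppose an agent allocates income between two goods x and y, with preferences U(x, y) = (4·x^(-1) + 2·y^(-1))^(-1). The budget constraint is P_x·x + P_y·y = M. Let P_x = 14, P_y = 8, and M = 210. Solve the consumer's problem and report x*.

Numerically y/x = 0.935414, so x* = 210/(14 + 8·0.935414) = 9.775.

x* = 9.775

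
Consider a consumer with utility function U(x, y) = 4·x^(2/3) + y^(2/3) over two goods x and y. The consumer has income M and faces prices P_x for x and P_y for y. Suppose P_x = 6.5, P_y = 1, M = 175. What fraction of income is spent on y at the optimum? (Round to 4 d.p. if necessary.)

MU_x ∝ 4·x^(-1/3), MU_y ∝ y^(-1/3), so MRS = 4·(y/x)^(1/3) = P_x/P_y.
Solve for the ratio: y/x = [(1/4)·P_x/P_y]^(3).
With the ratio pinned down, the budget gives x* = M/(P_x + P_y·(y/x)) and y* = (y/x)·x*.
Numerically y/x = 4.291016, so x* = 175/(6.5 + 1·4.291016) = 16.2172 and y* = 4.291016·16.2172 = 69.5882.
Expenditure on y: 1·69.5882 = 69.5882; share = 0.3976.

share on y = 0.3976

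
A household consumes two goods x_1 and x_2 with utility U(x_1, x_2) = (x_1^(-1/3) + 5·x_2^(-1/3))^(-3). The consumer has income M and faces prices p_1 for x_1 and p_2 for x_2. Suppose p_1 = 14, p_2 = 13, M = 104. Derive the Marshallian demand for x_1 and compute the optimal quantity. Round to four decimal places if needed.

Numerically x_2/x_1 = 3.53481, so x_1* = 104/(14 + 13·3.53481) = 1.7347.

x_1* = 1.7347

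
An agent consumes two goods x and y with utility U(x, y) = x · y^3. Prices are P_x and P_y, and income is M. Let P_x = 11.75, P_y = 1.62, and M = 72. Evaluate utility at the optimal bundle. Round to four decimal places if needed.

V = 56737.5887

Tangency: MRS = (1/3)·y/x = P_x/P_y.
So P_y·y = 3·P_x·x; combined with the budget, a share 0.25 of income goes to x.
Demand: x*(P_x,P_y,M) = 0.25·M/P_x and y* = 0.75·M/P_y.
At P_x=11.75, P_y=1.62, M=72: x* = 0.25·72/11.75 = 1.5319, y* = 33.3333.
Utility at the optimum: U(1.5319, 33.3333) = 56737.5887.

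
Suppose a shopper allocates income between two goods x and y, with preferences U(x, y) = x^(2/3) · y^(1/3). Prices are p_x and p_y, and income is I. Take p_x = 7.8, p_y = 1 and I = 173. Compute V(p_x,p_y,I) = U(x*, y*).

MU_x/MU_y = (2/3·y)/(1/3·x); tangency sets this equal to p_x/p_y.
So 2/3·p_y·y = 1/3·p_x·x; combined with the budget, a share 2/3 of income goes to x.
Demand: x*(p_x,p_y,I) = 2/3·I/p_x and y* = 1/3·I/p_y.
At p_x=7.8, p_y=1, I=173: x* = 2/3·173/7.8 = 14.7863, y* = 57.6667.
Utility at the optimum: U(14.7863, 57.6667) = 23.2746.

V = 23.2746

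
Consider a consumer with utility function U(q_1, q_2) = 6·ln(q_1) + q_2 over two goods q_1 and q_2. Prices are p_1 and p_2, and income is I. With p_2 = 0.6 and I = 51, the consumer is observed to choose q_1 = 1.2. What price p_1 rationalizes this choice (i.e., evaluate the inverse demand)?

MU_q_1 = 6/q_1, MU_q_2 = 1. Tangency: 6/q_1 = p_1/p_2.
So q_1*(p_1,p_2) = 6·p_2/p_1, independent of income; and q_2* = (I − 6·p_2)/p_2.
Set q_1* = 1.2 in the demand function and solve for p_1: p_1 = 3.

p_1 = 3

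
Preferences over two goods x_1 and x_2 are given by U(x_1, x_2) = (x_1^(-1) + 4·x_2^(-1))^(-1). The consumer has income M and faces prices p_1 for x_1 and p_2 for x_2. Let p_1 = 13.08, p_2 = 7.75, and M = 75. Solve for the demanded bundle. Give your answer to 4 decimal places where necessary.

Numerically x_2/x_1 = 2.598262, so x_1* = 75/(13.08 + 7.75·2.598262) = 2.2579 and x_2* = 2.598262·2.2579 = 5.8666.

x_1* = 2.2579, x_2* = 5.8666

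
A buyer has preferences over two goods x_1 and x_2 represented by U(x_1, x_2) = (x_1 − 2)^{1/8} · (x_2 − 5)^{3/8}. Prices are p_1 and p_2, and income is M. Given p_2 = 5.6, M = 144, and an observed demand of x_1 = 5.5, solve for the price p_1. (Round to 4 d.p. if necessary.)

p_1 = 7.25

Let x_1' = x_1−2, x_2' = x_2−5. MRS = (1/3)·x_2'/x_1' = p_1/p_2.
Substituting into the budget: x_1* = 2 + 0.25·(M − 2·p_1 − 5·p_2)/p_1, and x_2* = 5 + 0.75·(…)/p_2.
Set x_1* = 5.5 in the demand function and solve for p_1: p_1 = 7.25.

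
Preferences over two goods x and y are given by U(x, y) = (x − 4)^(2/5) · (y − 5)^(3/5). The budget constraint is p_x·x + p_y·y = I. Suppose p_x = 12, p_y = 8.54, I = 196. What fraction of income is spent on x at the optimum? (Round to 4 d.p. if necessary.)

share on x = 0.4598

MRS = (2/3)·(y−5)/(x−4). Tangency with p_x/p_y gives y−5 = (3/2)·(p_x/p_y)·(x−4).
Substituting into the budget: x* = 4 + 0.4·(I − 4·p_x − 5·p_y)/p_x, and y* = 5 + 0.6·(…)/p_y.
Discretionary income = 196 − 4·12 − 5·8.54 = 105.3; x* = 4 + 0.4·105.3/12 = 7.51; y* = 5 + 0.6·105.3/8.54 = 12.3981.
Expenditure on x: 12·7.51 = 90.12; share = 0.4598.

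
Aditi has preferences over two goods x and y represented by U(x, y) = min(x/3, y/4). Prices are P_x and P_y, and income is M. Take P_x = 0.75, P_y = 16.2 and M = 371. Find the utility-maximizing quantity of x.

Demand: x*(P_x,P_y,M) = 3·M/(3·P_x + 4·P_y), y* = 4·M/(3·P_x + 4·P_y).
Here 3·0.75 + 4·16.2 = 67.05, giving x* = 16.5996.

x* = 16.5996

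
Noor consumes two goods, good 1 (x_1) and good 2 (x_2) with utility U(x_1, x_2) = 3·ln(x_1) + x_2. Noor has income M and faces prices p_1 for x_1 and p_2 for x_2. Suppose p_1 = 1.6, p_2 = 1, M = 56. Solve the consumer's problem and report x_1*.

x_1* = 1.875

Set MRS = p_1/p_2: (3/x_1)/1 = p_1/p_2.
So x_1*(p_1,p_2) = 3·p_2/p_1, independent of income; and x_2* = (M − 3·p_2)/p_2.
At the given prices: x_1* = 3·1/1.6 = 1.875.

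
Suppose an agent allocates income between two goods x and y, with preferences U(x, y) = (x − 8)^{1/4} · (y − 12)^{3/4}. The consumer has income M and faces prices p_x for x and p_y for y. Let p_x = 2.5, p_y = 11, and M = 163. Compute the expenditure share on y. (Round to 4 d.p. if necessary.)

Let x' = x−8, y' = y−12. MRS = (1/3)·y'/x' = p_x/p_y.
Substituting into the budget: x* = 8 + 0.25·(M − 8·p_x − 12·p_y)/p_x, and y* = 12 + 0.75·(…)/p_y.
Discretionary income = 163 − 8·2.5 − 12·11 = 11; x* = 8 + 0.25·11/2.5 = 9.1; y* = 12 + 0.75·11/11 = 12.75.
Expenditure on y: 11·12.75 = 140.25; share = 0.8604.

share on y = 0.8604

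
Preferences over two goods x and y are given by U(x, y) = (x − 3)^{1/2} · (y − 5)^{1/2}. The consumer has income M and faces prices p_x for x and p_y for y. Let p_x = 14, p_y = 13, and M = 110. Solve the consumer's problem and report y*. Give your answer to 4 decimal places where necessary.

y* = 5.1154

MRS = (y−5)/(x−3). Tangency with p_x/p_y gives y−5 = (p_x/p_y)·(x−3).
After buying the subsistence bundle (3, 5), a share 0.5 of the remaining income goes to x: x* = 3 + 0.5·(M − 3p_x − 5p_y)/p_x.
Discretionary income = 110 − 3·14 − 5·13 = 3; y* = 5 + 0.5·3/13 = 5.1154.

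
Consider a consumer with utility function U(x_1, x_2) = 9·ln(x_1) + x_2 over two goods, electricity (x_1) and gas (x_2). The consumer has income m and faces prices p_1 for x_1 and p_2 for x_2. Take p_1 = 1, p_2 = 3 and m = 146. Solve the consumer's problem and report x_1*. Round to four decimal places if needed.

x_1* = 27

Set MRS = p_1/p_2: (9/x_1)/1 = p_1/p_2.
So x_1*(p_1,p_2) = 9·p_2/p_1, independent of income; and x_2* = (m − 9·p_2)/p_2.
At the given prices: x_1* = 9·3/1 = 27.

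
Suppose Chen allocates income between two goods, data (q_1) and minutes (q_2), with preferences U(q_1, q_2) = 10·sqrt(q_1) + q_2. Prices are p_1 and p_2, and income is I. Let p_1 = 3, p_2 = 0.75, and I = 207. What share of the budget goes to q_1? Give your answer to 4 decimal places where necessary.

Plugging in: q_1* = (5·0.75/3)² = 1.5625, q_2* = 269.75.
Expenditure on q_1: 3·1.5625 = 4.6875; share = 0.0226.

share on q_1 = 0.0226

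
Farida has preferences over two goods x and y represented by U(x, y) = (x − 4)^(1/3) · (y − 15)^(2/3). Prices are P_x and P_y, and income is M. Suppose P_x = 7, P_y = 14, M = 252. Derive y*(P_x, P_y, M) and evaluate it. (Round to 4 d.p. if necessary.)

This is Cobb-Douglas in (x−4, y−15): tangency gives 1/3·P_y·(y−15) = 2/3·P_x·(x−4).
After buying the subsistence bundle (4, 15), a share 1/3 of the remaining income goes to x: x* = 4 + 1/3·(M − 4P_x − 15P_y)/P_x.
Discretionary income = 252 − 4·7 − 15·14 = 14; y* = 15 + 2/3·14/14 = 15.6667.

y* = 15.6667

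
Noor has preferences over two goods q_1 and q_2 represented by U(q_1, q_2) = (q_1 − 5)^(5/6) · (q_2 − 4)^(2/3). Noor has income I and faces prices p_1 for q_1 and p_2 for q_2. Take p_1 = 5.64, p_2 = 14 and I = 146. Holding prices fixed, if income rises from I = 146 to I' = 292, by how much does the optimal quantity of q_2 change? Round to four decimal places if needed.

Δq_2* = 4.6349

MRS = (5/4)·(q_2−4)/(q_1−5). Tangency with p_1/p_2 gives q_2−4 = (4/5)·(p_1/p_2)·(q_1−5).
Substituting into the budget: q_1* = 5 + 5/9·(I − 5·p_1 − 4·p_2)/p_1, and q_2* = 4 + 4/9·(…)/p_2.
Discretionary income = 146 − 5·5.64 − 4·14 = 61.8; q_2* = 4 + 4/9·61.8/14 = 5.9619.
At I' = 292: q_2* = 10.5968. Change: 10.5968 − 5.9619 = 4.6349.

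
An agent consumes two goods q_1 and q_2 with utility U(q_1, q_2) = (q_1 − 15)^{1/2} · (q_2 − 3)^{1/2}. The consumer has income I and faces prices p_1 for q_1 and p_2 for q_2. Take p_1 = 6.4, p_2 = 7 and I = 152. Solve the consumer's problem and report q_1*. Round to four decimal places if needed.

q_1* = 17.7344

This is Cobb-Douglas in (q_1−15, q_2−3): tangency gives 0.5·p_2·(q_2−3) = 0.5·p_1·(q_1−15).
After buying the subsistence bundle (15, 3), a share 0.5 of the remaining income goes to q_1: q_1* = 15 + 0.5·(I − 15p_1 − 3p_2)/p_1.
Discretionary income = 152 − 15·6.4 − 3·7 = 35; q_1* = 15 + 0.5·35/6.4 = 17.7344.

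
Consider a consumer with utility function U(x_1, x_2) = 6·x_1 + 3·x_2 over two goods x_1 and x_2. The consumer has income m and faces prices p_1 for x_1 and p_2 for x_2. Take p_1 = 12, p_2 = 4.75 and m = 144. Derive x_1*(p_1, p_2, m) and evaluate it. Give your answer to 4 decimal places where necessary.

Linear utility — the consumer picks whichever good has higher MU/price: 6/12 = 0.5 vs 3/4.75 = 0.6316.
x_2 gives more utility per dollar, so spend all income on x_2: x_2* = m/p_2, x_1* = 0.
Numerically: x_1* = 0, x_2* = 30.3158.

x_1* = 0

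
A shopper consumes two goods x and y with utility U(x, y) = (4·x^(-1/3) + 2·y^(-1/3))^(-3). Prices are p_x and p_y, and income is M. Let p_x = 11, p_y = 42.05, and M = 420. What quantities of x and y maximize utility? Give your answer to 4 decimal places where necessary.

x* = 20.8482, y* = 4.5344

MRS = MU_x/MU_y = 2·(y/x)^(4/3). Set equal to p_x/p_y.
Solve for the ratio: y/x = [(1/2)·p_x/p_y]^(0.75).
With the ratio pinned down, the budget gives x* = M/(p_x + p_y·(y/x)) and y* = (y/x)·x*.
Numerically y/x = 0.217494, so x* = 420/(11 + 42.05·0.217494) = 20.8482 and y* = 0.217494·20.8482 = 4.5344.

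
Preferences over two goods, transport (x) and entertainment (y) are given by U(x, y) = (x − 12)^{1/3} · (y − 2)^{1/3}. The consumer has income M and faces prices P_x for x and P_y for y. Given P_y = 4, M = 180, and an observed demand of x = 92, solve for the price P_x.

Let x' = x−12, y' = y−2. MRS = y'/x' = P_x/P_y.
Substituting into the budget: x* = 12 + 0.5·(M − 12·P_x − 2·P_y)/P_x, and y* = 2 + 0.5·(…)/P_y.
Set x* = 92 in the demand function and solve for P_x: P_x = 1.

P_x = 1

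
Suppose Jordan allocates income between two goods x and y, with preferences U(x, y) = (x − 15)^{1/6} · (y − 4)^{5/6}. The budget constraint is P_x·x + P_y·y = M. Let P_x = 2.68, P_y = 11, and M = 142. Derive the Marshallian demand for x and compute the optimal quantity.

x* = 18.5945

Let x' = x−15, y' = y−4. MRS = (1/5)·y'/x' = P_x/P_y.
After buying the subsistence bundle (15, 4), a share 1/6 of the remaining income goes to x: x* = 15 + 1/6·(M − 15P_x − 4P_y)/P_x.
Discretionary income = 142 − 15·2.68 − 4·11 = 57.8; x* = 15 + 1/6·57.8/2.68 = 18.5945.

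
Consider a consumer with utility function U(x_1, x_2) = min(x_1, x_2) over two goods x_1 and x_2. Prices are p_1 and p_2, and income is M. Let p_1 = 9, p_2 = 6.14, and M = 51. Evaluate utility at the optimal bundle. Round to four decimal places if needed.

V = 3.3686

Here 9 + 6.14 = 15.14, giving x_1* = 3.3686 and x_2* = 3.3686.
Utility at the optimum: U(3.3686, 3.3686) = 3.3686.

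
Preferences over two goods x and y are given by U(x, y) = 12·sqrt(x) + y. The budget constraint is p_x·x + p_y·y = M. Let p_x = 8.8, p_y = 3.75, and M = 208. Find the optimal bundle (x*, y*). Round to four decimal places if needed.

MU_x = 6/√x, MU_y = 1. Tangency: 6/√x = p_x/p_y.
Solve: √x = 6·p_y/p_x, so x*(p_x,p_y) = (6·p_y/p_x)², and y* = (M − p_x·x*)/p_y.
Plugging in: x* = (6·3.75/8.8)² = 6.5373, y* = 40.1258.

x* = 6.5373, y* = 40.1258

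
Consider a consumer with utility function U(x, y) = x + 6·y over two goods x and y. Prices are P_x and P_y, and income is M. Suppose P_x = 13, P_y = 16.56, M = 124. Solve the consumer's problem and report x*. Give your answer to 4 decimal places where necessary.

x* = 0

y gives more utility per dollar, so spend all income on y: y* = M/P_y, x* = 0.
Numerically: x* = 0, y* = 7.4879.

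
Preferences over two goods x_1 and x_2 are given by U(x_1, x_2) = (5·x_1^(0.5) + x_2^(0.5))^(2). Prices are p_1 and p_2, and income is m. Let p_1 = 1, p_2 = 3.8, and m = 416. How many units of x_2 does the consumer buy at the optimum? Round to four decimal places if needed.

x_2* = 1.1404

MU_x_1 ∝ 5·x_1^(-0.5), MU_x_2 ∝ x_2^(-0.5), so MRS = 5·(x_2/x_1)^(0.5) = p_1/p_2.
Solve for the ratio: x_2/x_1 = [(1/5)·p_1/p_2]^(2).
Substitute x_2 = (x_2/x_1)·x_1 into the budget: x_1* = m/(p_1 + p_2·(x_2/x_1)).
Numerically x_2/x_1 = 0.00277, so x_1* = 416/(1 + 3.8·0.00277) = 411.6667 and x_2* = 0.00277·411.6667 = 1.1404.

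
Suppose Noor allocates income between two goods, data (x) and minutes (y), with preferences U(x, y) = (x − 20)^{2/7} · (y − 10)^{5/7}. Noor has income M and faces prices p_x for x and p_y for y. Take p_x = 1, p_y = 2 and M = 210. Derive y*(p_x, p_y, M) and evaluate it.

y* = 70.7143

Let x' = x−20, y' = y−10. MRS = (2/5)·y'/x' = p_x/p_y.
Substituting into the budget: x* = 20 + 2/7·(M − 20·p_x − 10·p_y)/p_x, and y* = 10 + 5/7·(…)/p_y.
Discretionary income = 210 − 20·1 − 10·2 = 170; y* = 10 + 5/7·170/2 = 70.7143.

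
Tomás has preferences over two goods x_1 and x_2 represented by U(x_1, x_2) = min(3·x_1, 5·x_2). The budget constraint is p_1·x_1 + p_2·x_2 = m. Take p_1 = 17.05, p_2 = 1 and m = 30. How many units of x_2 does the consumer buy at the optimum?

x_2* = 1.0198

With perfect complements, no substitution: consume in ratio x_1:x_2 = 5:3.
Budget: p_1·x_1 + p_2·(3/5)·x_1 = m, so (5·p_1 + 3·p_2)·x_1 = 5·m.
Demand: x_1*(p_1,p_2,m) = 5·m/(5·p_1 + 3·p_2), x_2* = 3·m/(5·p_1 + 3·p_2).
Here 5·17.05 + 3·1 = 88.25, giving x_2* = 1.0198.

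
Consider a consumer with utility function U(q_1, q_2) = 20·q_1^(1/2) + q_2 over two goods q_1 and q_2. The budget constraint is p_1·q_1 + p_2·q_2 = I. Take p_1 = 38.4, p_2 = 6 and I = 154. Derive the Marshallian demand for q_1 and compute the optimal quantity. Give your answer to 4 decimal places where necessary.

Utility is quasi-linear in q_2; the FOC for q_1 is 10/√q_1 = p_1/p_2.
Solve: √q_1 = 10·p_2/p_1, so q_1*(p_1,p_2) = (10·p_2/p_1)², and q_2* = (I − p_1·q_1*)/p_2.
Plugging in: q_1* = (10·6/38.4)² = 2.4414.

q_1* = 2.4414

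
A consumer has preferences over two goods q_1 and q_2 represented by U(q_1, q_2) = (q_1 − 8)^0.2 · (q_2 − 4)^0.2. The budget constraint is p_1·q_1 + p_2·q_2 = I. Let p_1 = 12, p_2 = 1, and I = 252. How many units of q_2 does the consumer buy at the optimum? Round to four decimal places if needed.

MRS = (q_2−4)/(q_1−8). Tangency with p_1/p_2 gives q_2−4 = (p_1/p_2)·(q_1−8).
After buying the subsistence bundle (8, 4), a share 0.5 of the remaining income goes to q_1: q_1* = 8 + 0.5·(I − 8p_1 − 4p_2)/p_1.
Discretionary income = 252 − 8·12 − 4·1 = 152; q_2* = 4 + 0.5·152/1 = 80.

q_2* = 80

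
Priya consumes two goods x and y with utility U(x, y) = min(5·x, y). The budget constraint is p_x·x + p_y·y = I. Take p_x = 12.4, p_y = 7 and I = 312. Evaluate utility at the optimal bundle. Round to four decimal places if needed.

V = 32.9114

Leontief preferences: the optimum is at the kink where x/1 = y/5, i.e. y = 5·x.
Budget: p_x·x + p_y·5·x = I, so (p_x + 5·p_y)·x = I.
Demand: x*(p_x,p_y,I) = I/(p_x + 5·p_y), y* = 5·I/(p_x + 5·p_y).
Here 12.4 + 5·7 = 47.4, giving x* = 6.5823 and y* = 32.9114.
Utility at the optimum: U(6.5823, 32.9114) = 32.9114.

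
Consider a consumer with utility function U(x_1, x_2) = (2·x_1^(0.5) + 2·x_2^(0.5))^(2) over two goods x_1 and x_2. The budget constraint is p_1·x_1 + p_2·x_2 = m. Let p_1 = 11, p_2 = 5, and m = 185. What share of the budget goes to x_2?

From the CES first-order condition, (x_2/x_1)^(0.5) = p_1/p_2.
Hence x_2/x_1 = (p_1/p_2)^(1/(0.5)), i.e. raised to the 2 power.
Substitute x_2 = (x_2/x_1)·x_1 into the budget: x_1* = m/(p_1 + p_2·(x_2/x_1)).
Numerically x_2/x_1 = 4.84, so x_1* = 185/(11 + 5·4.84) = 5.2557 and x_2* = 4.84·5.2557 = 25.4375.
Expenditure on x_2: 5·25.4375 = 127.1875; share = 0.6875.

share on x_2 = 0.6875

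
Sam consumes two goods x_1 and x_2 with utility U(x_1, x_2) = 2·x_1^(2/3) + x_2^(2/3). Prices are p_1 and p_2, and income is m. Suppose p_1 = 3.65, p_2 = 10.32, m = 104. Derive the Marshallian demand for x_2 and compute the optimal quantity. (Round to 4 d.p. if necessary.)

MRS = MU_x_1/MU_x_2 = 2·(x_2/x_1)^(1/3). Set equal to p_1/p_2.
Solve for the ratio: x_2/x_1 = [(1/2)·p_1/p_2]^(3).
Substitute x_2 = (x_2/x_1)·x_1 into the budget: x_1* = m/(p_1 + p_2·(x_2/x_1)).
Numerically x_2/x_1 = 0.00553, so x_1* = 104/(3.65 + 10.32·0.00553) = 28.0545 and x_2* = 0.00553·28.0545 = 0.1551.

x_2* = 0.1551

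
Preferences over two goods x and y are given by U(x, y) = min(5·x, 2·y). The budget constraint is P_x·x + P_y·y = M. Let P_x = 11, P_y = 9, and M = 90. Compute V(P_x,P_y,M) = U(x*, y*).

With perfect complements, no substitution: consume in ratio x:y = 2:5.
Budget: P_x·x + P_y·(5/2)·x = M, so (2·P_x + 5·P_y)·x = 2·M.
Demand: x*(P_x,P_y,M) = 2·M/(2·P_x + 5·P_y), y* = 5·M/(2·P_x + 5·P_y).
Here 2·11 + 5·9 = 67, giving x* = 2.6866 and y* = 6.7164.
Utility at the optimum: U(2.6866, 6.7164) = 13.4328.

V = 13.4328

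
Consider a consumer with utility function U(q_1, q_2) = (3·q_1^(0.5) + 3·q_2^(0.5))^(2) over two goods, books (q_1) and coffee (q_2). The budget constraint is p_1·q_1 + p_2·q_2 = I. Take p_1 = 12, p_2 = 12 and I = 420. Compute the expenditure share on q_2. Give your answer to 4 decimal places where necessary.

MU_q_1 ∝ 3·q_1^(-0.5), MU_q_2 ∝ 3·q_2^(-0.5), so MRS = (q_2/q_1)^(0.5) = p_1/p_2.
Solve for the ratio: q_2/q_1 = [p_1/p_2]^(2).
With the ratio pinned down, the budget gives q_1* = I/(p_1 + p_2·(q_2/q_1)) and q_2* = (q_2/q_1)·q_1*.
Numerically q_2/q_1 = 1, so q_1* = 420/(12 + 12·1) = 17.5 and q_2* = 1·17.5 = 17.5.
Expenditure on q_2: 12·17.5 = 210; share = 0.5.

share on q_2 = 0.5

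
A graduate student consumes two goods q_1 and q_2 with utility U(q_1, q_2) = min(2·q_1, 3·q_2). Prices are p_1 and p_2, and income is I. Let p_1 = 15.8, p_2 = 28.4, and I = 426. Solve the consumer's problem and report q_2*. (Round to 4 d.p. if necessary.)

Demand: q_1*(p_1,p_2,I) = 3·I/(3·p_1 + 2·p_2), q_2* = 2·I/(3·p_1 + 2·p_2).
Here 3·15.8 + 2·28.4 = 104.2, giving q_2* = 8.1766.

q_2* = 8.1766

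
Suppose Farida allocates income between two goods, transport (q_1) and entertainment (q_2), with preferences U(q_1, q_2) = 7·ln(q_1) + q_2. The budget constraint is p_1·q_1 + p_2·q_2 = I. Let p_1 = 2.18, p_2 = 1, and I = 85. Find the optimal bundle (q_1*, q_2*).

MU_q_1 = 7/q_1, MU_q_2 = 1. Tangency: 7/q_1 = p_1/p_2.
So q_1*(p_1,p_2) = 7·p_2/p_1, independent of income; and q_2* = (I − 7·p_2)/p_2.
At the given prices: q_1* = 7·1/2.18 = 3.211, and q_2* = 78.

q_1* = 3.211, q_2* = 78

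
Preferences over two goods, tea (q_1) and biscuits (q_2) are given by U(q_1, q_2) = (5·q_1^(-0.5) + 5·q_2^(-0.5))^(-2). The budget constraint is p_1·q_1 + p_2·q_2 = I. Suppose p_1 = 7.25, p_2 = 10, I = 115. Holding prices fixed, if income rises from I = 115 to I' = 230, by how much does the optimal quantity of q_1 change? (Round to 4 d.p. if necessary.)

Δq_1* = 7.5064

MRS = MU_q_1/MU_q_2 = (q_2/q_1)^(1.5). Set equal to p_1/p_2.
Solve for the ratio: q_2/q_1 = [p_1/p_2]^(2/3).
Substitute q_2 = (q_2/q_1)·q_1 into the budget: q_1* = I/(p_1 + p_2·(q_2/q_1)).
Numerically q_2/q_1 = 0.807034, so q_1* = 115/(7.25 + 10·0.807034) = 7.5064.
At I' = 230: q_1* = 15.0127. Change: 15.0127 − 7.5064 = 7.5064.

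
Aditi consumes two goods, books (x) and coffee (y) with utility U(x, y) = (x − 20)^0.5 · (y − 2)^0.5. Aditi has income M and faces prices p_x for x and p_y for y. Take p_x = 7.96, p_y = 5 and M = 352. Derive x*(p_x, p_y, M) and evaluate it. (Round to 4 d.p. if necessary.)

x* = 31.4824

This is Cobb-Douglas in (x−20, y−2): tangency gives 0.5·p_y·(y−2) = 0.5·p_x·(x−20).
After buying the subsistence bundle (20, 2), a share 0.5 of the remaining income goes to x: x* = 20 + 0.5·(M − 20p_x − 2p_y)/p_x.
Discretionary income = 352 − 20·7.96 − 2·5 = 182.8; x* = 20 + 0.5·182.8/7.96 = 31.4824.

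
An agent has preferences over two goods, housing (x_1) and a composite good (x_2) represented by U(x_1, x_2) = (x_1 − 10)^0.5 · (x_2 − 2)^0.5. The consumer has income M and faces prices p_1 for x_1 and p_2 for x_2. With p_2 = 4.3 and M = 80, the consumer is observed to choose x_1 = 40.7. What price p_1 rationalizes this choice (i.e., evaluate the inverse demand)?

Let x_1' = x_1−10, x_2' = x_2−2. MRS = x_2'/x_1' = p_1/p_2.
After buying the subsistence bundle (10, 2), a share 0.5 of the remaining income goes to x_1: x_1* = 10 + 0.5·(M − 10p_1 − 2p_2)/p_1.
Set x_1* = 40.7 in the demand function and solve for p_1: p_1 = 1.

p_1 = 1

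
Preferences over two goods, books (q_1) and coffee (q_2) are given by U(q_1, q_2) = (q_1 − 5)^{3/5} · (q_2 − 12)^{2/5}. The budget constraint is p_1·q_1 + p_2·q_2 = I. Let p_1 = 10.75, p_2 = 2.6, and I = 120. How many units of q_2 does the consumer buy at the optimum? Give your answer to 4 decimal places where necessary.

MRS = (3/2)·(q_2−12)/(q_1−5). Tangency with p_1/p_2 gives q_2−12 = (2/3)·(p_1/p_2)·(q_1−5).
Substituting into the budget: q_1* = 5 + 0.6·(I − 5·p_1 − 12·p_2)/p_1, and q_2* = 12 + 0.4·(…)/p_2.
Discretionary income = 120 − 5·10.75 − 12·2.6 = 35.05; q_2* = 12 + 0.4·35.05/2.6 = 17.3923.

q_2* = 17.3923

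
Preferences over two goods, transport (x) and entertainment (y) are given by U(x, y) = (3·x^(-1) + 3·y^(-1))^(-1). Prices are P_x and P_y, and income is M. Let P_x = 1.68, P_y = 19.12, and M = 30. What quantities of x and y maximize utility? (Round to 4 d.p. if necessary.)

x* = 4.083, y* = 1.2103

From the CES first-order condition, (y/x)^(2) = P_x/P_y.
Solve for the ratio: y/x = [P_x/P_y]^(0.5).
Substitute y = (y/x)·x into the budget: x* = M/(P_x + P_y·(y/x)).
Numerically y/x = 0.296422, so x* = 30/(1.68 + 19.12·0.296422) = 4.083 and y* = 0.296422·4.083 = 1.2103.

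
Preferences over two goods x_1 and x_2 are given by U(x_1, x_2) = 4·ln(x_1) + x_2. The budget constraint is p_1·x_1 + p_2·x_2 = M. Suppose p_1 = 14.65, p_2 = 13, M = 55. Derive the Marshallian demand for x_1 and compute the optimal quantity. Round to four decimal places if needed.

Set MRS = p_1/p_2: (4/x_1)/1 = p_1/p_2.
So x_1*(p_1,p_2) = 4·p_2/p_1, independent of income; and x_2* = (M − 4·p_2)/p_2.
At the given prices: x_1* = 4·13/14.65 = 3.5495.

x_1* = 3.5495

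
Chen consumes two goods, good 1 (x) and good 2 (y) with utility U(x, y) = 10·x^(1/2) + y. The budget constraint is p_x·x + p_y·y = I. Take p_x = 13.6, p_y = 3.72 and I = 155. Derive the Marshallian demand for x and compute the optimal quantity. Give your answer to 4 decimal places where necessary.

x* = 1.8705

MU_x = 5/√x, MU_y = 1. Tangency: 5/√x = p_x/p_y.
Thus x* = (5·p_y/p_x)² — independent of I — with the rest of income spent on y.
Plugging in: x* = (5·3.72/13.6)² = 1.8705.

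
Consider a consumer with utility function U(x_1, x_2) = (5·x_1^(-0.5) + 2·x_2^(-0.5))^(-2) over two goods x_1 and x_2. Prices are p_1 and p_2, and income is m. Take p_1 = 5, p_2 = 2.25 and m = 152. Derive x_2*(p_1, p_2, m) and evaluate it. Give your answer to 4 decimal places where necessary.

x_2* = 19.8474

MU_x_1 ∝ 5·x_1^(-1.5), MU_x_2 ∝ 2·x_2^(-1.5), so MRS = (5/2)·(x_2/x_1)^(1.5) = p_1/p_2.
Hence x_2/x_1 = ((2/5)·p_1/p_2)^(1/(1.5)), i.e. raised to the 2/3 power.
Substitute x_2 = (x_2/x_1)·x_1 into the budget: x_1* = m/(p_1 + p_2·(x_2/x_1)).
Numerically x_2/x_1 = 0.924482, so x_1* = 152/(5 + 2.25·0.924482) = 21.4687 and x_2* = 0.924482·21.4687 = 19.8474.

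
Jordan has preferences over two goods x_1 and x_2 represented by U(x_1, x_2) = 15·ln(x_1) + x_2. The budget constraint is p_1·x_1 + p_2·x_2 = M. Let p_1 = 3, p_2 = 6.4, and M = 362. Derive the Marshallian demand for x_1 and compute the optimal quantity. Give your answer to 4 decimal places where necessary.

x_1* = 32

Set MRS = p_1/p_2: (15/x_1)/1 = p_1/p_2.
So x_1*(p_1,p_2) = 15·p_2/p_1, independent of income; and x_2* = (M − 15·p_2)/p_2.
At the given prices: x_1* = 15·6.4/3 = 32.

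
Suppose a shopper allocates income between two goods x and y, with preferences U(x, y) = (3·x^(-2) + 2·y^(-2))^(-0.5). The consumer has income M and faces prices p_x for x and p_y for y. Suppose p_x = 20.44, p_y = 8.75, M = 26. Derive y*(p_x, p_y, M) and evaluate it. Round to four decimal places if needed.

MRS = MU_x/MU_y = (3/2)·(y/x)^(3). Set equal to p_x/p_y.
Hence y/x = ((2/3)·p_x/p_y)^(1/(3)), i.e. raised to the 1/3 power.
With the ratio pinned down, the budget gives x* = M/(p_x + p_y·(y/x)) and y* = (y/x)·x*.
Numerically y/x = 1.159117, so x* = 26/(20.44 + 8.75·1.159117) = 0.8502 and y* = 1.159117·0.8502 = 0.9854.

y* = 0.9854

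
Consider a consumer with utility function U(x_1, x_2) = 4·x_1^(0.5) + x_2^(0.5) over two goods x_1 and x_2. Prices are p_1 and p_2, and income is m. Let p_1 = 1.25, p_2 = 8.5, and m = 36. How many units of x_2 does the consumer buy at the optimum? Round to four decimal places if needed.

Substitute x_2 = (x_2/x_1)·x_1 into the budget: x_1* = m/(p_1 + p_2·(x_2/x_1)).
Numerically x_2/x_1 = 0.001352, so x_1* = 36/(1.25 + 8.5·0.001352) = 28.5377 and x_2* = 0.001352·28.5377 = 0.0386.

x_2* = 0.0386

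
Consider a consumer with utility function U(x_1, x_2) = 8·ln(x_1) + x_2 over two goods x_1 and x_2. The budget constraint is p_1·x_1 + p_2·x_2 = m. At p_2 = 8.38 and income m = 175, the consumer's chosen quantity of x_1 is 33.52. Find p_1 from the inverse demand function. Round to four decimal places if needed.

p_1 = 2

MU_x_1 = 8/x_1, MU_x_2 = 1. Tangency: 8/x_1 = p_1/p_2.
So x_1*(p_1,p_2) = 8·p_2/p_1, independent of income; and x_2* = (m − 8·p_2)/p_2.
Set x_1* = 33.52 in the demand function and solve for p_1: p_1 = 2.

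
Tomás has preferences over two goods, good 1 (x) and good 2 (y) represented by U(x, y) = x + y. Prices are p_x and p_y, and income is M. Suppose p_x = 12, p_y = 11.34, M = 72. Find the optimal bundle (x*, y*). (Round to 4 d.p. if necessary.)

Perfect substitutes: compare marginal utility per dollar. 1/p_x vs 1/p_y → 0.0833 vs 0.0882.
y gives more utility per dollar, so spend all income on y: y* = M/p_y, x* = 0.
Numerically: x* = 0, y* = 6.3492.

x* = 0, y* = 6.3492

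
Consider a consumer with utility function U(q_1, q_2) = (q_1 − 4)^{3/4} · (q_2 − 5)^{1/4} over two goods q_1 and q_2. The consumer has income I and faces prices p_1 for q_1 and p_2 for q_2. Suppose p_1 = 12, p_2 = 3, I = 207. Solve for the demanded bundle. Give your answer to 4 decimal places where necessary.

q_1* = 13, q_2* = 17

Substituting into the budget: q_1* = 4 + 0.75·(I − 4·p_1 − 5·p_2)/p_1, and q_2* = 5 + 0.25·(…)/p_2.
Discretionary income = 207 − 4·12 − 5·3 = 144; q_1* = 4 + 0.75·144/12 = 13; q_2* = 5 + 0.25·144/3 = 17.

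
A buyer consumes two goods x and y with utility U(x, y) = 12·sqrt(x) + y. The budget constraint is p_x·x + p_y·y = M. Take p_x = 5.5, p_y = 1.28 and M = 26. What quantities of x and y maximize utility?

Utility is quasi-linear in y; the FOC for x is 6/√x = p_x/p_y.
Solve: √x = 6·p_y/p_x, so x*(p_x,p_y) = (6·p_y/p_x)², and y* = (M − p_x·x*)/p_y.
Plugging in: x* = (6·1.28/5.5)² = 1.9498, y* = 11.9343.

x* = 1.9498, y* = 11.9343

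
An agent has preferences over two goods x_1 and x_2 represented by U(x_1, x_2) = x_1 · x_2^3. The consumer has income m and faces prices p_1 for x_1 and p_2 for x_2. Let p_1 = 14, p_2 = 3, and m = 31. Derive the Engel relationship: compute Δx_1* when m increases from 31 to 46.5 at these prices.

MU_x_1/MU_x_2 = (x_2)/(3·x_1); tangency sets this equal to p_1/p_2.
Rearranging, p_2·x_2 = 3·p_1·x_1. Substituting into the budget gives p_1·x_1·(1 + 3) = m.
Demand: x_1*(p_1,p_2,m) = 0.25·m/p_1 and x_2* = 0.75·m/p_2.
At p_1=14, p_2=3, m=31: x_1* = 0.25·31/14 = 0.5536.
At m' = 46.5: x_1* = 0.8304. Change: 0.8304 − 0.5536 = 0.2768.

Δx_1* = 0.2768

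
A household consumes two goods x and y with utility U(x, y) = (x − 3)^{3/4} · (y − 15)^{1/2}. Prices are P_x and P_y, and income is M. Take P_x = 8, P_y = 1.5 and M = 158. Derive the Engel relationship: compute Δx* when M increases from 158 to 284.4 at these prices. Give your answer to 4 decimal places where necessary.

Δx* = 9.48

This is Cobb-Douglas in (x−3, y−15): tangency gives 0.75·P_y·(y−15) = 0.5·P_x·(x−3).
After buying the subsistence bundle (3, 15), a share 0.6 of the remaining income goes to x: x* = 3 + 0.6·(M − 3P_x − 15P_y)/P_x.
Discretionary income = 158 − 3·8 − 15·1.5 = 111.5; x* = 3 + 0.6·111.5/8 = 11.3625.
At M' = 284.4: x* = 20.8425. Change: 20.8425 − 11.3625 = 9.48.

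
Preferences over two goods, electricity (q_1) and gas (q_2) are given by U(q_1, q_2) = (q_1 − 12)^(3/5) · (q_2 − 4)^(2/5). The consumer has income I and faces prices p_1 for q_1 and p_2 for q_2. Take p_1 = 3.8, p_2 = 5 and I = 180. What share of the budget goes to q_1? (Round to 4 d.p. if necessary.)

MRS = (3/2)·(q_2−4)/(q_1−12). Tangency with p_1/p_2 gives q_2−4 = (2/3)·(p_1/p_2)·(q_1−12).
After buying the subsistence bundle (12, 4), a share 0.6 of the remaining income goes to q_1: q_1* = 12 + 0.6·(I − 12p_1 − 4p_2)/p_1.
Discretionary income = 180 − 12·3.8 − 4·5 = 114.4; q_1* = 12 + 0.6·114.4/3.8 = 30.0632; q_2* = 4 + 0.4·114.4/5 = 13.152.
Expenditure on q_1: 3.8·30.0632 = 114.24; share = 0.6347.

share on q_1 = 0.6347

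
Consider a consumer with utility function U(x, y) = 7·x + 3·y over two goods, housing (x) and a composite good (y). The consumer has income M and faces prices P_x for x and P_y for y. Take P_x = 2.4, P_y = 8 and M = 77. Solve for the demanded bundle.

x* = 32.0833, y* = 0

Linear utility — the consumer picks whichever good has higher MU/price: 7/2.4 = 2.9167 vs 3/8 = 0.375.
x gives more utility per dollar, so spend all income on x: x* = M/P_x, y* = 0.
Numerically: x* = 32.0833, y* = 0.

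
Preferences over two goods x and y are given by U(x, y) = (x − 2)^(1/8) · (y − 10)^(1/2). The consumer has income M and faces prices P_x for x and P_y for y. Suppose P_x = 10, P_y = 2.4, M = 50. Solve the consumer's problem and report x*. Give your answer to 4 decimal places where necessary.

x* = 2.12

Let x' = x−2, y' = y−10. MRS = (1/4)·y'/x' = P_x/P_y.
After buying the subsistence bundle (2, 10), a share 0.2 of the remaining income goes to x: x* = 2 + 0.2·(M − 2P_x − 10P_y)/P_x.
Discretionary income = 50 − 2·10 − 10·2.4 = 6; x* = 2 + 0.2·6/10 = 2.12.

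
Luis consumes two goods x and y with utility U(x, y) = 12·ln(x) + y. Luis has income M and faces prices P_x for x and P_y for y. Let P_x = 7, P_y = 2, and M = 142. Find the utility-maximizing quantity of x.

Set MRS = P_x/P_y: (12/x)/1 = P_x/P_y.
So x*(P_x,P_y) = 12·P_y/P_x, independent of income; and y* = (M − 12·P_y)/P_y.
At the given prices: x* = 12·2/7 = 3.4286.

x* = 3.4286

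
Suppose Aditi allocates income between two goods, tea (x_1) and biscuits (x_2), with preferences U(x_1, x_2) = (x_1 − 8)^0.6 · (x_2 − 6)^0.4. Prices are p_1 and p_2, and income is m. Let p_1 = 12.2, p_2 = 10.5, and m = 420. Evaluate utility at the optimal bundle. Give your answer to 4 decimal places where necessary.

V = 11.5184

MRS = (3/2)·(x_2−6)/(x_1−8). Tangency with p_1/p_2 gives x_2−6 = (2/3)·(p_1/p_2)·(x_1−8).
After buying the subsistence bundle (8, 6), a share 0.6 of the remaining income goes to x_1: x_1* = 8 + 0.6·(m − 8p_1 − 6p_2)/p_1.
Discretionary income = 420 − 8·12.2 − 6·10.5 = 259.4; x_1* = 8 + 0.6·259.4/12.2 = 20.7574; x_2* = 6 + 0.4·259.4/10.5 = 15.8819.
Utility at the optimum: U(20.7574, 15.8819) = 11.5184.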